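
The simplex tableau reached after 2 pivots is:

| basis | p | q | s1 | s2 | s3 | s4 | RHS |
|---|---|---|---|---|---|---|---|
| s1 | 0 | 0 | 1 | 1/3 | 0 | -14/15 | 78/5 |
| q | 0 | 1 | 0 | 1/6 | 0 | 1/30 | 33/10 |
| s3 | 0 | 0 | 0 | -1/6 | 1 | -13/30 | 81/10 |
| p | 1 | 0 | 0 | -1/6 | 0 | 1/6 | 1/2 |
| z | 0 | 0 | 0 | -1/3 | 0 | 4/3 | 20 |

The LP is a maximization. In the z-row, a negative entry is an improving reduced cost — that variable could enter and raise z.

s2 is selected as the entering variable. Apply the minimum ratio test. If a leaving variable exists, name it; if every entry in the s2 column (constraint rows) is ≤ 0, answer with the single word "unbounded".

Ratios: row 1 (s1): (78/5)/(1/3) = 234/5; row 2 (q): (33/10)/(1/6) = 99/5; row 3 (s3): entry -1/6 ≤ 0, skip; row 4 (p): entry -1/6 ≤ 0, skip.
Minimum ratio is in the q row, so q leaves.

q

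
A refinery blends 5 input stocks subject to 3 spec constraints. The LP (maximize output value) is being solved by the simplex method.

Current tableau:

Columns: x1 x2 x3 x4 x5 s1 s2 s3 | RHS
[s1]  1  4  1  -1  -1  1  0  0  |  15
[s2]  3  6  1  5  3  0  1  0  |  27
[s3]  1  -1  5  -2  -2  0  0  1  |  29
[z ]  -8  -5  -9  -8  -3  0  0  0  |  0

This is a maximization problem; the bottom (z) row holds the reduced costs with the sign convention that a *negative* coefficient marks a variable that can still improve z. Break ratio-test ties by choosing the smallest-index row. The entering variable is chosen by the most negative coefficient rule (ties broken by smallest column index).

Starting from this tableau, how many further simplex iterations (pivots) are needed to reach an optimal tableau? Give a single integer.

pivot: x3 in, s3 out → z = 261/5
pivot: x4 in, s2 out → z = 2639/27
pivot: x1 in, x4 out → z = 694/7
No improving column remains; optimal.

3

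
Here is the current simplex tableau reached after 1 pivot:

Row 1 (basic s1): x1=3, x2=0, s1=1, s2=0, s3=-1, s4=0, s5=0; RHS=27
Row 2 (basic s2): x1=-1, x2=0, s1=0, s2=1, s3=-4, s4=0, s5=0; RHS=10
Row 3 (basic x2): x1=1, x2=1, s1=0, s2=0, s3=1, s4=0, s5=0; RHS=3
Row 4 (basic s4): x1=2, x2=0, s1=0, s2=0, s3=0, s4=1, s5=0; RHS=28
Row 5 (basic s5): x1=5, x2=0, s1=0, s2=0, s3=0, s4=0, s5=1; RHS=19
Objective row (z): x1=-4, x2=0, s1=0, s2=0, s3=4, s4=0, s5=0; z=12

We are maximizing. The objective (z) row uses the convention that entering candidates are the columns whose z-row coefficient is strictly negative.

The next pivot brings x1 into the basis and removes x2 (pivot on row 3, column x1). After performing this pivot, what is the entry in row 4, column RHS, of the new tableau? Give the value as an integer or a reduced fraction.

22

Pivot element is row 3, column x1: 1.
Normalize row 3: new (row 3, RHS) = 3/1 = 3.
row 4 ← row 4 − 2·(new row 3): 28 − 2·3 = 22.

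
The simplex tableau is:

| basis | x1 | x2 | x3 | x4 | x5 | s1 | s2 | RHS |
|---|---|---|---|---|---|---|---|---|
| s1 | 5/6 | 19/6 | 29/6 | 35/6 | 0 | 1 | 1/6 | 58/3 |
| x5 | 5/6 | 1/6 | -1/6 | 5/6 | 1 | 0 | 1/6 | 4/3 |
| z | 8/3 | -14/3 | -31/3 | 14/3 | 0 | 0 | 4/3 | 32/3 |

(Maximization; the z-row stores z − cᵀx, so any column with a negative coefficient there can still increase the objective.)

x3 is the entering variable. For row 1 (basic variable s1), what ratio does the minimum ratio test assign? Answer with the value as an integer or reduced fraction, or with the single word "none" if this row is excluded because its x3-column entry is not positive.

Ratio = RHS / (x3 entry) = (58/3) / (29/6) = 4.

4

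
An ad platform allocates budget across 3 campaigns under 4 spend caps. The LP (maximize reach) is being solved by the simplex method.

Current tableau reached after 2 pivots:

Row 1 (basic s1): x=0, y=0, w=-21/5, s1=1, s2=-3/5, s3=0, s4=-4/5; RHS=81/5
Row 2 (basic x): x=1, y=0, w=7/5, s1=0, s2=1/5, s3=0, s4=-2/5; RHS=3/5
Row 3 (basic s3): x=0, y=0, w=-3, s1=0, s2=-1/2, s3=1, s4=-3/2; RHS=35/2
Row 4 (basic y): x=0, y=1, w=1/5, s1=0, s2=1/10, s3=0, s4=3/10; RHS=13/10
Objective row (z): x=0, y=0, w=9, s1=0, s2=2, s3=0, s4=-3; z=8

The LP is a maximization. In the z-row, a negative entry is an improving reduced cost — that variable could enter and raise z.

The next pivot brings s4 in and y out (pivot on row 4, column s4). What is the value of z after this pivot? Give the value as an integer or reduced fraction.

Minimum ratio for s4: (13/10)/(3/10) = 13/3.
z changes by −(z-row coeff of s4)·ratio = −(-3)·(13/3) = 13.
New z = 8 + 13 = 21.

21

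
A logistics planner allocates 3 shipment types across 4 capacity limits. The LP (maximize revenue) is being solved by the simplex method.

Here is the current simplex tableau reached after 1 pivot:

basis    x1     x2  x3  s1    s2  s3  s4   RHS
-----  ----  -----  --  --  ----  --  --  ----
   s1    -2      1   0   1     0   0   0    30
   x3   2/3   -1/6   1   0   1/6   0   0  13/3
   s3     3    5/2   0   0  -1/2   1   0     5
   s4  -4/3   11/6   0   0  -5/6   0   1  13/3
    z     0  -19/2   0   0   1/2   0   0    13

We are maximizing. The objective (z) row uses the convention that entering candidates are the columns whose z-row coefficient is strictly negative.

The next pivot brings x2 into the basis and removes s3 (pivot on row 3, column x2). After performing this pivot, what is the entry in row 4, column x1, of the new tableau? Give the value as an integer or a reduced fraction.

Pivot element is row 3, column x2: 5/2.
Normalize row 3: new (row 3, x1) = 3/(5/2) = 6/5.
row 4 ← row 4 − (11/6)·(new row 3): -4/3 − (11/6)·(6/5) = -53/15.

-53/15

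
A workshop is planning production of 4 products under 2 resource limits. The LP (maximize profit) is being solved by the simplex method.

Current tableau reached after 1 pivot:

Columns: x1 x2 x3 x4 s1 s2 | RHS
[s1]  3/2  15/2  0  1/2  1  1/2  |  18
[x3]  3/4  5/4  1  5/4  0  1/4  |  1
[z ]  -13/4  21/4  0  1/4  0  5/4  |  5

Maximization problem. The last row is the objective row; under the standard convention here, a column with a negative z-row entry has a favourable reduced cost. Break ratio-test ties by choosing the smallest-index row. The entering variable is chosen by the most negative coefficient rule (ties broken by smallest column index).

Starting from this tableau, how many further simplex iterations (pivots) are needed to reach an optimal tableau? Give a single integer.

1

pivot: x1 in, x3 out → z = 28/3
No improving column remains; optimal.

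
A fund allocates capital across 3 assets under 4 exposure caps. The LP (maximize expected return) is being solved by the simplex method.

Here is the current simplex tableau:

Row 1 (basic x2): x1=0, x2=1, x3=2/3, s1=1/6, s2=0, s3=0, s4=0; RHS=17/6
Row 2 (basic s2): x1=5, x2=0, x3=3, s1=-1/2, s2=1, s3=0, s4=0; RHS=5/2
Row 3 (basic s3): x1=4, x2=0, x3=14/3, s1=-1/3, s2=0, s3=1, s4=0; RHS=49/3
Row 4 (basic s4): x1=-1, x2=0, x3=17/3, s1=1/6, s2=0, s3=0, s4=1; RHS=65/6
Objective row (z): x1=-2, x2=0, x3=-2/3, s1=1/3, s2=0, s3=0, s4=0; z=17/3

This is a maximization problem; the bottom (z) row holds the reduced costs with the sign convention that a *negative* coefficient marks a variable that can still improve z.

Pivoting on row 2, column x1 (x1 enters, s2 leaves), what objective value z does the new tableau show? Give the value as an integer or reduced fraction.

20/3

Minimum ratio for x1: (5/2)/5 = 1/2.
z changes by −(z-row coeff of x1)·ratio = −(-2)·(1/2) = 1.
New z = 17/3 + 1 = 20/3.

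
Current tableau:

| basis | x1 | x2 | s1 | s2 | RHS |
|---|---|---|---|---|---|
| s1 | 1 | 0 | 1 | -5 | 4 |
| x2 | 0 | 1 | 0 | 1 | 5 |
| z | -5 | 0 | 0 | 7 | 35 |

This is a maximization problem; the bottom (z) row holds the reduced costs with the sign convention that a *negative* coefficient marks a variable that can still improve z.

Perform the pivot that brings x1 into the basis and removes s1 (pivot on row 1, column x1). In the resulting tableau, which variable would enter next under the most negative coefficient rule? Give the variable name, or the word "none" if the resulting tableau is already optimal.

s2

Pivot element 1. New z-row = old z-row − (-5)·(row 1/1).
Updated z-row coefficients: x1: 0, x2: 0, s1: 5, s2: -18.
The most negative is -18 in column s2, so s2 would enter next.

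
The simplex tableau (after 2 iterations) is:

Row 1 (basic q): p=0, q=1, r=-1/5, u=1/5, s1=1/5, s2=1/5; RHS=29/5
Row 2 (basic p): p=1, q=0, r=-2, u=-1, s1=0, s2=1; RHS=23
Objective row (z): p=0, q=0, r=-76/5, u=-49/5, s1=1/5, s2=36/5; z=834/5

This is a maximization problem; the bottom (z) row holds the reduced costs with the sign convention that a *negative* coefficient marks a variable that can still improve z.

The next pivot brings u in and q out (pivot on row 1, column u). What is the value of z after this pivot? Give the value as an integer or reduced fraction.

451

Minimum ratio for u: (29/5)/(1/5) = 29.
z changes by −(z-row coeff of u)·ratio = −(-49/5)·29 = 1421/5.
New z = 834/5 + (1421/5) = 451.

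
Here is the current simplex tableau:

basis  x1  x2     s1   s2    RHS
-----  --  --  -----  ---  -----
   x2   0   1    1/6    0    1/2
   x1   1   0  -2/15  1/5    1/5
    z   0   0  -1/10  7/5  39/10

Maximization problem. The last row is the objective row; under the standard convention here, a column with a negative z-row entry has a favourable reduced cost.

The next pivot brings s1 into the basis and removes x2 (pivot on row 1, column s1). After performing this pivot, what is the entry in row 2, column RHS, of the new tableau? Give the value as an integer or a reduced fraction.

Pivot element is row 1, column s1: 1/6.
Normalize row 1: new (row 1, RHS) = (1/2)/(1/6) = 3.
row 2 ← row 2 − (-2/15)·(new row 1): 1/5 − (-2/15)·3 = 3/5.

3/5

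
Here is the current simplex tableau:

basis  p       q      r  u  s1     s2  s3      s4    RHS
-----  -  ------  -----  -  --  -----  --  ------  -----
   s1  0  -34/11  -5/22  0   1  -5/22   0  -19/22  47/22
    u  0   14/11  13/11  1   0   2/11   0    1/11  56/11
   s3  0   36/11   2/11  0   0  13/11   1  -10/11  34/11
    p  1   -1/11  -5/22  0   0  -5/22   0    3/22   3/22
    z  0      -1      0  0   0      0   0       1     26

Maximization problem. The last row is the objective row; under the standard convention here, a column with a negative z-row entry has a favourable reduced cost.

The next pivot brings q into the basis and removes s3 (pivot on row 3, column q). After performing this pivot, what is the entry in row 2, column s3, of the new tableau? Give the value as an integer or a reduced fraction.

-7/18

Pivot element is row 3, column q: 36/11.
Normalize row 3: new (row 3, s3) = 1/(36/11) = 11/36.
row 2 ← row 2 − (14/11)·(new row 3): 0 − (14/11)·(11/36) = -7/18.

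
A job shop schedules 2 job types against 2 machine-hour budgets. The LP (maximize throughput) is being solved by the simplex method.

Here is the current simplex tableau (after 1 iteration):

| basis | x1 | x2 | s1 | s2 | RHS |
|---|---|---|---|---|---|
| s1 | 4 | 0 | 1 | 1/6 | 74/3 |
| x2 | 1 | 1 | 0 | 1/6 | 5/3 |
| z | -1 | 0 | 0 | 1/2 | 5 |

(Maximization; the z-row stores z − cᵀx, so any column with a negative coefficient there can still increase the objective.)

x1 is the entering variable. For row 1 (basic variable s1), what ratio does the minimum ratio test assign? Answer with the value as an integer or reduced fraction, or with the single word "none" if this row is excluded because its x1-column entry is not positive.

Ratio = RHS / (x1 entry) = (74/3) / 4 = 37/6.

37/6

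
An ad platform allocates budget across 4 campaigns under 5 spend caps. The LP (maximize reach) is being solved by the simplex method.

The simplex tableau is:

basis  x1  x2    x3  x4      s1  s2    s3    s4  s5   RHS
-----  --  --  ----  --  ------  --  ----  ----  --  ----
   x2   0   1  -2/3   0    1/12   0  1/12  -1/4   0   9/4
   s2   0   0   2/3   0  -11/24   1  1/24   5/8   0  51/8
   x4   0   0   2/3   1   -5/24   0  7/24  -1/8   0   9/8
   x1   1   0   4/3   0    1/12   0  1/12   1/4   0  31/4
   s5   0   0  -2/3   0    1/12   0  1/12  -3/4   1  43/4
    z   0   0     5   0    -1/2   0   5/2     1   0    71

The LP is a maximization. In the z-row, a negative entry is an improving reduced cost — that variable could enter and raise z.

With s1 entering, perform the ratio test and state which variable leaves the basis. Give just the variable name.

Ratios: row 1 (x2): (9/4)/(1/12) = 27; row 2 (s2): entry -11/24 ≤ 0, skip; row 3 (x4): entry -5/24 ≤ 0, skip; row 4 (x1): (31/4)/(1/12) = 93; row 5 (s5): (43/4)/(1/12) = 129.
Minimum ratio 27 is in the x2 row, so x2 leaves.

x2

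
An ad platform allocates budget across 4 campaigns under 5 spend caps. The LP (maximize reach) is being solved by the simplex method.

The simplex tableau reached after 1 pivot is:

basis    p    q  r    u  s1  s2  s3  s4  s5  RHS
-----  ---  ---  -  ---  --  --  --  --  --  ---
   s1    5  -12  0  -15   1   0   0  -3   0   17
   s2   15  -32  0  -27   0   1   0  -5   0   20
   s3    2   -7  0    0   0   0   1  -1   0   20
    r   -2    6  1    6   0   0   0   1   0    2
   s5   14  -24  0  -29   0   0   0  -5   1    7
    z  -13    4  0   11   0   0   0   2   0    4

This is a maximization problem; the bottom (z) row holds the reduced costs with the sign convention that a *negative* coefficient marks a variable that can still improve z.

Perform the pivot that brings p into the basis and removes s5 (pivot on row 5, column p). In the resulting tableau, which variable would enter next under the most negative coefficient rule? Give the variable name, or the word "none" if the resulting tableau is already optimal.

q

Pivot element 14. New z-row = old z-row − (-13)·(row 5/14).
Updated z-row coefficients: p: 0, q: -128/7, r: 0, u: -223/14, s1: 0, s2: 0, s3: 0, s4: -37/14, s5: 13/14.
The most negative is -128/7 in column q, so q would enter next.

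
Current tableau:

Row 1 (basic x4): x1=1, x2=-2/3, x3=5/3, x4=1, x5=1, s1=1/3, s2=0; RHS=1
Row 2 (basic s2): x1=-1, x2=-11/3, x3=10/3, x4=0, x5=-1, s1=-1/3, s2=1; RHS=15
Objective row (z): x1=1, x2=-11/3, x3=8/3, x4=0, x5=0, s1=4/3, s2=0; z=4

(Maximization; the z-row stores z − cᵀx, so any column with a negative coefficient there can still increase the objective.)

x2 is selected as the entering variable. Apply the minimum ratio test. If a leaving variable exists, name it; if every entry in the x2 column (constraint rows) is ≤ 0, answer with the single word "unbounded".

unbounded

x2-column entries: row 1: -2/3, row 2: -11/3. All ≤ 0, so x2 can increase without bound; the LP is unbounded in this direction.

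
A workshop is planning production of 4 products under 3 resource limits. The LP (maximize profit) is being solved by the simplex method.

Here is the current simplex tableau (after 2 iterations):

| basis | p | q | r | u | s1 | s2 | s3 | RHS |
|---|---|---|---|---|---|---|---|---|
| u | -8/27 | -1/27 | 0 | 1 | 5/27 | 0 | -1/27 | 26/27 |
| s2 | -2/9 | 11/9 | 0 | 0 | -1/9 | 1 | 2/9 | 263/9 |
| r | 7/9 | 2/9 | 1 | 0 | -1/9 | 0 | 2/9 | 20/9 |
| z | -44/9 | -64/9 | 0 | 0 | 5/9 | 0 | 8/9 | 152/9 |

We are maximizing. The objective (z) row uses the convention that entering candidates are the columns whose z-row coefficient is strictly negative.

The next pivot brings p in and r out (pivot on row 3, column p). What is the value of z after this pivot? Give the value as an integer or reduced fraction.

216/7

Minimum ratio for p: (20/9)/(7/9) = 20/7.
z changes by −(z-row coeff of p)·ratio = −(-44/9)·(20/7) = 880/63.
New z = 152/9 + (880/63) = 216/7.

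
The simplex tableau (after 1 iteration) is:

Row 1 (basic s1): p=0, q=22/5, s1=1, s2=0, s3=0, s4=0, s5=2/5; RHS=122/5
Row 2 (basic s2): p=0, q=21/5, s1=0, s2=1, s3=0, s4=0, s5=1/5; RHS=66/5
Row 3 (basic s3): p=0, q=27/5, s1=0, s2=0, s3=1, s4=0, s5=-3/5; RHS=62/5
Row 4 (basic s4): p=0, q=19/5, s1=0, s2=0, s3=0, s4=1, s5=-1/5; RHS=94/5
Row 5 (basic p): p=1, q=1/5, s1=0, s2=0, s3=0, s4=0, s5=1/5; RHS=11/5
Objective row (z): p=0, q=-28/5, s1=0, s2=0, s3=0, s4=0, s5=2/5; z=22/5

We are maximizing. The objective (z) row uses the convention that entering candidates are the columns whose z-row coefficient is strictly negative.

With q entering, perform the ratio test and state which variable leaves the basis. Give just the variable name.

Ratios: row 1 (s1): (122/5)/(22/5) = 61/11; row 2 (s2): (66/5)/(21/5) = 22/7; row 3 (s3): (62/5)/(27/5) = 62/27; row 4 (s4): (94/5)/(19/5) = 94/19; row 5 (p): (11/5)/(1/5) = 11.
Minimum ratio 62/27 is in the s3 row, so s3 leaves.

s3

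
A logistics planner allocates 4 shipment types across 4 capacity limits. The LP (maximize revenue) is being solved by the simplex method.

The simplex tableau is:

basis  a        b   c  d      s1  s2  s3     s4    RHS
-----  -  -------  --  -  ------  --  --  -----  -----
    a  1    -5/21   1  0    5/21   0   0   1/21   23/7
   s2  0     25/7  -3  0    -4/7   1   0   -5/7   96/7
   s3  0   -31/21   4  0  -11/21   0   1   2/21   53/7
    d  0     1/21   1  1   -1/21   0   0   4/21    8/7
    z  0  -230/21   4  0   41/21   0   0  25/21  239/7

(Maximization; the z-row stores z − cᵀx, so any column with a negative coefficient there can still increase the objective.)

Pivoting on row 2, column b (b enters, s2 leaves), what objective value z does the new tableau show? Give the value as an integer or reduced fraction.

381/5

Minimum ratio for b: (96/7)/(25/7) = 96/25.
z changes by −(z-row coeff of b)·ratio = −(-230/21)·(96/25) = 1472/35.
New z = 239/7 + (1472/35) = 381/5.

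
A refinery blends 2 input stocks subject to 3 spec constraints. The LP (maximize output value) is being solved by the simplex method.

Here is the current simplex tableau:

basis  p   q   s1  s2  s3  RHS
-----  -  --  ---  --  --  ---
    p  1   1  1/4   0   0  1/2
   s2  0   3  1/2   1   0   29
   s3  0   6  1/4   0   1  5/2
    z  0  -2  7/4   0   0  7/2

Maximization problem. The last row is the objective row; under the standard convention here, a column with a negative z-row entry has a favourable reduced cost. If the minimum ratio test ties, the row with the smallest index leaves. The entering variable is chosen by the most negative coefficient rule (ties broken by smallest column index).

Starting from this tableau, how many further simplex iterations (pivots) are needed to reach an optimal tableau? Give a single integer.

1

pivot: q in, s3 out → z = 13/3
No improving column remains; optimal.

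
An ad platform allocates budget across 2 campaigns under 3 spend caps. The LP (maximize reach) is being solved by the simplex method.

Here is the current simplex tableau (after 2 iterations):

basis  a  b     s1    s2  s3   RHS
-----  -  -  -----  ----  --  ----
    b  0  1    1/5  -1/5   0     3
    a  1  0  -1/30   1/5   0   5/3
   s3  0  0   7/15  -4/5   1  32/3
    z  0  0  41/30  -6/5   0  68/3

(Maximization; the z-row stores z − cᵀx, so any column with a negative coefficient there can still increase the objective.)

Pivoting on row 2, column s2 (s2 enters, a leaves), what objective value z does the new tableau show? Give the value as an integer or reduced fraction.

98/3

Minimum ratio for s2: (5/3)/(1/5) = 25/3.
z changes by −(z-row coeff of s2)·ratio = −(-6/5)·(25/3) = 10.
New z = 68/3 + 10 = 98/3.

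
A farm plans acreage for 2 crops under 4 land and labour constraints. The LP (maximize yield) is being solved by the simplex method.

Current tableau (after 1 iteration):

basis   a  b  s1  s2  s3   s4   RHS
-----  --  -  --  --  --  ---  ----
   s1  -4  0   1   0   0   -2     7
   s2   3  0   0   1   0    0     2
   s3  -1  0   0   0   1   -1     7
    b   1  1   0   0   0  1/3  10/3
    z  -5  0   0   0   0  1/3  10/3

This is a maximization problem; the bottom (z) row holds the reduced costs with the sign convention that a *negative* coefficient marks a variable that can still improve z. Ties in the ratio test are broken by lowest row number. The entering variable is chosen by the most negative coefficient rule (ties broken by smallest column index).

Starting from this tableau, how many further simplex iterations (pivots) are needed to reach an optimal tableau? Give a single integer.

pivot: a in, s2 out → z = 20/3
No improving column remains; optimal.

1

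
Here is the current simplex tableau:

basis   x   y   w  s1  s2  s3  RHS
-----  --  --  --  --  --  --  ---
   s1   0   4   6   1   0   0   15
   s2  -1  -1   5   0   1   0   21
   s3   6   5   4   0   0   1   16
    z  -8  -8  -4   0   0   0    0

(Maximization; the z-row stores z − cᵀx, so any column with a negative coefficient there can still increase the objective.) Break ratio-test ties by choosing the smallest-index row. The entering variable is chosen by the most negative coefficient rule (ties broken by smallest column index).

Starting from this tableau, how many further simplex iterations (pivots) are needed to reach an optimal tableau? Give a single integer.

2

pivot: x in, s3 out → z = 64/3
pivot: y in, x out → z = 128/5
No improving column remains; optimal.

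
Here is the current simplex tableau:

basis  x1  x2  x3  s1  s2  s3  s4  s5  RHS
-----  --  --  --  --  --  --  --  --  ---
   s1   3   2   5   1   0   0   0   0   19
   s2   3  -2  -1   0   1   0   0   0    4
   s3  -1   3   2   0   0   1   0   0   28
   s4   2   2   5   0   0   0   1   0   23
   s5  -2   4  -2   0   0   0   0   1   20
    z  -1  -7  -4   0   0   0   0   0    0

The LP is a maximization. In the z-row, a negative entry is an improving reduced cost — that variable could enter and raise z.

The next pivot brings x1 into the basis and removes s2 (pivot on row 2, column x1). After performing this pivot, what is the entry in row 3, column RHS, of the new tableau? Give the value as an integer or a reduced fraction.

Pivot element is row 2, column x1: 3.
Normalize row 2: new (row 2, RHS) = 4/3 = 4/3.
row 3 ← row 3 − (-1)·(new row 2): 28 − (-1)·(4/3) = 88/3.

88/3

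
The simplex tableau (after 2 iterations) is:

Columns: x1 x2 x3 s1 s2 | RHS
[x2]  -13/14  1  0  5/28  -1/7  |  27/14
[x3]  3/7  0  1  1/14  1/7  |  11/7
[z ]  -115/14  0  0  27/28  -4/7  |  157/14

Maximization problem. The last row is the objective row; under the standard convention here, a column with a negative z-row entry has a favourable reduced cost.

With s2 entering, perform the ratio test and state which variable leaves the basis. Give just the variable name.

Ratios: row 1 (x2): entry -1/7 ≤ 0, skip; row 2 (x3): (11/7)/(1/7) = 11.
Minimum ratio 11 is in the x3 row, so x3 leaves.

x3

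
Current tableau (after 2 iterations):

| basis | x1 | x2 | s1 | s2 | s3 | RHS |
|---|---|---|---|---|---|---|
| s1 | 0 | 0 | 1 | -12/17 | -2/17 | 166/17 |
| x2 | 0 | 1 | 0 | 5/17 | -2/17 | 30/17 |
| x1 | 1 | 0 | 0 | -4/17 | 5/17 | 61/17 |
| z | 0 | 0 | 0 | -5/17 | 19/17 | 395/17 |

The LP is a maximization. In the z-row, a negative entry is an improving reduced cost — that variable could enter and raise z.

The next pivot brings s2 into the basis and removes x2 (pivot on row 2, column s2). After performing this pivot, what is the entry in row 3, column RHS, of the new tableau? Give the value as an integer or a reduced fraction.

Pivot element is row 2, column s2: 5/17.
Normalize row 2: new (row 2, RHS) = (30/17)/(5/17) = 6.
row 3 ← row 3 − (-4/17)·(new row 2): 61/17 − (-4/17)·6 = 5.

5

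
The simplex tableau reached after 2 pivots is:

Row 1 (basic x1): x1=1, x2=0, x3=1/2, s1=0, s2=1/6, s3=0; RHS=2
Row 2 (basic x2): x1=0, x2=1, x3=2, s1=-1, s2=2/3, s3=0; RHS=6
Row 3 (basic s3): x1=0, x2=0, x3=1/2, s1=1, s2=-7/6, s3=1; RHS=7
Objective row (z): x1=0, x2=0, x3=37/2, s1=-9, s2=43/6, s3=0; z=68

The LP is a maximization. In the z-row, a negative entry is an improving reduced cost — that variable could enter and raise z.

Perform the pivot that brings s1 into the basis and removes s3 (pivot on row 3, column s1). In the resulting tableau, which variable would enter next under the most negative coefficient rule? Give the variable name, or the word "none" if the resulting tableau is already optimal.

s2

Pivot element 1. New z-row = old z-row − (-9)·(row 3/1).
Updated z-row coefficients: x1: 0, x2: 0, x3: 23, s1: 0, s2: -10/3, s3: 9.
The most negative is -10/3 in column s2, so s2 would enter next.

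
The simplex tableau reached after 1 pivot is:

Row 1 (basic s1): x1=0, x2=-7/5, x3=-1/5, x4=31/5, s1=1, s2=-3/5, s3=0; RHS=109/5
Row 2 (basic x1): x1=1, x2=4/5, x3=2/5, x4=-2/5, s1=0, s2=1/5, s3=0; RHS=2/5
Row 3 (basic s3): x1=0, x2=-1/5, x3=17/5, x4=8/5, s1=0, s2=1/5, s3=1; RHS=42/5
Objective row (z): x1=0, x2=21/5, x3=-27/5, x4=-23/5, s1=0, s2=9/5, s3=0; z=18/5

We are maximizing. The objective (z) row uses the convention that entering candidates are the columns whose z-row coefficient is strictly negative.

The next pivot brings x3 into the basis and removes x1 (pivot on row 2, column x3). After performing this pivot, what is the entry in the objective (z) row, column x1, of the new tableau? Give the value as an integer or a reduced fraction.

Pivot element is row 2, column x3: 2/5.
Normalize row 2: new (row 2, x1) = 1/(2/5) = 5/2.
z-row ← z-row − (-27/5)·(new row 2): 0 − (-27/5)·(5/2) = 27/2.

27/2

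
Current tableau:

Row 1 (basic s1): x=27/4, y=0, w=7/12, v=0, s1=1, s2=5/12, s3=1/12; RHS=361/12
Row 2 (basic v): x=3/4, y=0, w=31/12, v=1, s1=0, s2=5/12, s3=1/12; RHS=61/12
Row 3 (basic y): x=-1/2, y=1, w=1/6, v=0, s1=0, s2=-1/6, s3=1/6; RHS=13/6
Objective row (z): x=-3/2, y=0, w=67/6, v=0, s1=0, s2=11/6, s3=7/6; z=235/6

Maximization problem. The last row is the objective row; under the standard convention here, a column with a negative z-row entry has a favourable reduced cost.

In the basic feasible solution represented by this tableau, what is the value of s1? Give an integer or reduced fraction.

s1 is basic (row 1); its value is the RHS of that row: 361/12.

361/12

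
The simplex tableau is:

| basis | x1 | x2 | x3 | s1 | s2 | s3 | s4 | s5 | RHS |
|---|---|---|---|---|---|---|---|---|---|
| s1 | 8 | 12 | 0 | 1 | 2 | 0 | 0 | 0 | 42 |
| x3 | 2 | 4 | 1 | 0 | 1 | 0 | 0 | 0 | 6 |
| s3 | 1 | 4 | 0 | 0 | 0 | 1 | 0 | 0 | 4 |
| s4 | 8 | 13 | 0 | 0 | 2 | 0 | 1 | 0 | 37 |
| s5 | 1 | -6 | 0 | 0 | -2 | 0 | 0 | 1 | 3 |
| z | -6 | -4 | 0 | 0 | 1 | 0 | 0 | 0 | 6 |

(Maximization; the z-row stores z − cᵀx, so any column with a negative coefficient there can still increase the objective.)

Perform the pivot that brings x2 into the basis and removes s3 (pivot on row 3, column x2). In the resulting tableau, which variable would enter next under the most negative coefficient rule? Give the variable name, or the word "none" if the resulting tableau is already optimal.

x1

Pivot element 4. New z-row = old z-row − (-4)·(row 3/4).
Updated z-row coefficients: x1: -5, x2: 0, x3: 0, s1: 0, s2: 1, s3: 1, s4: 0, s5: 0.
The most negative is -5 in column x1, so x1 would enter next.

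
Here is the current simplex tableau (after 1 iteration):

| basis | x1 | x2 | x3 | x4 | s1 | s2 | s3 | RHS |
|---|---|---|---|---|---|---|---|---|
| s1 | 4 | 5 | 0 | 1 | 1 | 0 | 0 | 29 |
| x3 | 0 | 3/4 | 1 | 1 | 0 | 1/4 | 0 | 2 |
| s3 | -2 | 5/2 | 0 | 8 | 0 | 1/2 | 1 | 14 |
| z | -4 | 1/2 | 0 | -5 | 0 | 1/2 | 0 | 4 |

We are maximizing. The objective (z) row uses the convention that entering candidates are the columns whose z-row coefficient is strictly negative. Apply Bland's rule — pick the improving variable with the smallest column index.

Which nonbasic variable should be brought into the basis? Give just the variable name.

x1

Objective-row coefficients: x1: -4, x2: 1/2, x3: 0, x4: -5, s1: 0, s2: 1/2, s3: 0.
Improving columns: x1, x4. Bland's rule picks the smallest column index → x1.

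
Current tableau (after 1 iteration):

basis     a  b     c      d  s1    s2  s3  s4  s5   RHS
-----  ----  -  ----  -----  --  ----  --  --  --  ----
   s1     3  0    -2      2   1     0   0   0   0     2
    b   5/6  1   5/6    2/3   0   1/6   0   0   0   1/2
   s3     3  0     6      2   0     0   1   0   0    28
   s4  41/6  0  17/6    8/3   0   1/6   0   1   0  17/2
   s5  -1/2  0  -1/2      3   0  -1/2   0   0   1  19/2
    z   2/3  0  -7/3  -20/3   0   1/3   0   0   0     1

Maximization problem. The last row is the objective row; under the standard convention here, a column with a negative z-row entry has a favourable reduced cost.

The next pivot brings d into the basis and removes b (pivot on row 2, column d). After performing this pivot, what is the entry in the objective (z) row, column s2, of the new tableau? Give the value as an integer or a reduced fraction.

Pivot element is row 2, column d: 2/3.
Normalize row 2: new (row 2, s2) = (1/6)/(2/3) = 1/4.
z-row ← z-row − (-20/3)·(new row 2): 1/3 − (-20/3)·(1/4) = 2.

2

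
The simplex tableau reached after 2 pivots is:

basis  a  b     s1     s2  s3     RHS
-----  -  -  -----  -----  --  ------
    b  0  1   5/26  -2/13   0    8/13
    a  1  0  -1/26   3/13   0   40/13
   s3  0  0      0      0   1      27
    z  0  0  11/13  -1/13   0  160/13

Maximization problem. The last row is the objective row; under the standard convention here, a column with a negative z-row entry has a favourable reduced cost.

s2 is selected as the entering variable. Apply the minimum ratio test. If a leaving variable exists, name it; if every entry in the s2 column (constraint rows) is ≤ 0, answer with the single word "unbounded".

a

Ratios: row 1 (b): entry -2/13 ≤ 0, skip; row 2 (a): (40/13)/(3/13) = 40/3; row 3 (s3): entry 0 ≤ 0, skip.
Minimum ratio is in the a row, so a leaves.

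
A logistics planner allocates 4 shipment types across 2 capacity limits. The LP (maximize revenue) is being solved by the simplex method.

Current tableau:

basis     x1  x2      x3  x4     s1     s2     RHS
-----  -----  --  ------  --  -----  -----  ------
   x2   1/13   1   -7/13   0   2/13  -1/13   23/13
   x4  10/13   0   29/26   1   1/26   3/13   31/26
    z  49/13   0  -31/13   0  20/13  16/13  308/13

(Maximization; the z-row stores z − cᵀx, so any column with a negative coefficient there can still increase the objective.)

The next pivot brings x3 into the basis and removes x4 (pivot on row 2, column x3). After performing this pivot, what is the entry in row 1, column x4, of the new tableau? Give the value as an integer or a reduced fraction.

Pivot element is row 2, column x3: 29/26.
Normalize row 2: new (row 2, x4) = 1/(29/26) = 26/29.
row 1 ← row 1 − (-7/13)·(new row 2): 0 − (-7/13)·(26/29) = 14/29.

14/29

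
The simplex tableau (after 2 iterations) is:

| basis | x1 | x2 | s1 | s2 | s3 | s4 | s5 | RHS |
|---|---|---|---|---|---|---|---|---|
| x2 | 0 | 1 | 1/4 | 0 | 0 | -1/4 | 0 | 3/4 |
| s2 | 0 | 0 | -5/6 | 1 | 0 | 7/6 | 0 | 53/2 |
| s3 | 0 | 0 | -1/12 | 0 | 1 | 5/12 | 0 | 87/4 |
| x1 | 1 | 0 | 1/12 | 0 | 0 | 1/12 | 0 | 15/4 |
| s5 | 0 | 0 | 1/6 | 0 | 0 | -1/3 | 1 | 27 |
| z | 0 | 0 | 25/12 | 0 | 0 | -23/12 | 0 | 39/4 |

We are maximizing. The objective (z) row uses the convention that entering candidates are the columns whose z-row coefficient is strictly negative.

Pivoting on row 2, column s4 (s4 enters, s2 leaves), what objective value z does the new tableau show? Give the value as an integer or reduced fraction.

373/7

Minimum ratio for s4: (53/2)/(7/6) = 159/7.
z changes by −(z-row coeff of s4)·ratio = −(-23/12)·(159/7) = 1219/28.
New z = 39/4 + (1219/28) = 373/7.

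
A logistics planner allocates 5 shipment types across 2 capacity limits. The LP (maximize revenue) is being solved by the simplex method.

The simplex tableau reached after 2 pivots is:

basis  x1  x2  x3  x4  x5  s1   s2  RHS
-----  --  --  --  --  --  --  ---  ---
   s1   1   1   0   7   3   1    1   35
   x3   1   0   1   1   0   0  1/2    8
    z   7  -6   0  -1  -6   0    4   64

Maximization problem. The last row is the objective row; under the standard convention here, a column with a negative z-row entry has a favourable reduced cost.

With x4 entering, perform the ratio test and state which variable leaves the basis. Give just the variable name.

Ratios: row 1 (s1): 35/7 = 5; row 2 (x3): 8/1 = 8.
Minimum ratio 5 is in the s1 row, so s1 leaves.

s1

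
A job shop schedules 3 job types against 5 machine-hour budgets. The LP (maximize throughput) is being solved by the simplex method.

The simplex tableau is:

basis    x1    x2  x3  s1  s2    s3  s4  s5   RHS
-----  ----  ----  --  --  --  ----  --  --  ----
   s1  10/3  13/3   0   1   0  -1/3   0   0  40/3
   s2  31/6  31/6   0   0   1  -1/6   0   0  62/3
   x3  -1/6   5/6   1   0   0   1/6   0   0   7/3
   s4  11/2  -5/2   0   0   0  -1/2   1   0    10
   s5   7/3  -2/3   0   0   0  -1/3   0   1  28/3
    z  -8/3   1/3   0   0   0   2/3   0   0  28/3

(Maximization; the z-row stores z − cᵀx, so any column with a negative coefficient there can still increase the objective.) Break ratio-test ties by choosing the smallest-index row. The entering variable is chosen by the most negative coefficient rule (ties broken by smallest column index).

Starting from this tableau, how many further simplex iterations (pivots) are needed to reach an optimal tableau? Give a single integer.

2

pivot: x1 in, s4 out → z = 156/11
pivot: x2 in, s1 out → z = 2948/193
No improving column remains; optimal.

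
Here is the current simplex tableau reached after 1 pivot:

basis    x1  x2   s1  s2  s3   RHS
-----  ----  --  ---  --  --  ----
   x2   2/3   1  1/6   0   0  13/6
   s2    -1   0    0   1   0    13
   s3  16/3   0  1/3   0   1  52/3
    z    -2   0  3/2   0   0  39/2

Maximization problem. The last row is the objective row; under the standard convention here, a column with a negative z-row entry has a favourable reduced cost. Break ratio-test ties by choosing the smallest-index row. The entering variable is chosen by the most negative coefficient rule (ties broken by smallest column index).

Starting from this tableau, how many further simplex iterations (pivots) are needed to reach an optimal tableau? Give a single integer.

1

pivot: x1 in, x2 out → z = 26
No improving column remains; optimal.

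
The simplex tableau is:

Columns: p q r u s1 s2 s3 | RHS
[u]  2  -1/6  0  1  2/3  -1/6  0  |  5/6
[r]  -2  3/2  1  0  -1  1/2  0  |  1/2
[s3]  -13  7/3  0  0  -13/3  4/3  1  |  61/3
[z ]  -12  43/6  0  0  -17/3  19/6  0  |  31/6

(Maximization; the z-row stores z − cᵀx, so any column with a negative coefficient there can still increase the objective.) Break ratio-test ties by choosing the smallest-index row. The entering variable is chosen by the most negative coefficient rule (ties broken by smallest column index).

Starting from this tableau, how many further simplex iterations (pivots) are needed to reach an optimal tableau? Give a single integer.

pivot: p in, u out → z = 61/6
pivot: s1 in, p out → z = 49/4
No improving column remains; optimal.

2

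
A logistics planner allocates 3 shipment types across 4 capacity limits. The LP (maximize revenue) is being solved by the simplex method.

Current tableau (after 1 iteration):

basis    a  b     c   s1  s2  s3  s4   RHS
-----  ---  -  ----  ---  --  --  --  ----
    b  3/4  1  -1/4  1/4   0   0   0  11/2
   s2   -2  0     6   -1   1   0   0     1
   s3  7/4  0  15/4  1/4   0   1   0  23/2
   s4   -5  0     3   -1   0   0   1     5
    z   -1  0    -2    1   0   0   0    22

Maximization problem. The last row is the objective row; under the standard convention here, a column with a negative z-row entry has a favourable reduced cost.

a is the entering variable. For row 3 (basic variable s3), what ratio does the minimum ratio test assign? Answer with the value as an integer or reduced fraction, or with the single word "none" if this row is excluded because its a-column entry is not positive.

46/7

Ratio = RHS / (a entry) = (23/2) / (7/4) = 46/7.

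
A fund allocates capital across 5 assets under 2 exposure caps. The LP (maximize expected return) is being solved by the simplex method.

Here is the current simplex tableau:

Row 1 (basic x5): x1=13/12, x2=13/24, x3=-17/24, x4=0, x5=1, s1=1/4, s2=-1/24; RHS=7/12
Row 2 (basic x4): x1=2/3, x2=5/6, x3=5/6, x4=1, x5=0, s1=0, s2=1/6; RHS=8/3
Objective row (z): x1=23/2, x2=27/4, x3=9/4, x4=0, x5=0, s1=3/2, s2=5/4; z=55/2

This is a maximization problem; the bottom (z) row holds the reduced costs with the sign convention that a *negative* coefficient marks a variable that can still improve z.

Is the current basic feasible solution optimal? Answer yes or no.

yes

No objective-row coefficient is strictly negative, so no entering variable exists; the tableau is optimal.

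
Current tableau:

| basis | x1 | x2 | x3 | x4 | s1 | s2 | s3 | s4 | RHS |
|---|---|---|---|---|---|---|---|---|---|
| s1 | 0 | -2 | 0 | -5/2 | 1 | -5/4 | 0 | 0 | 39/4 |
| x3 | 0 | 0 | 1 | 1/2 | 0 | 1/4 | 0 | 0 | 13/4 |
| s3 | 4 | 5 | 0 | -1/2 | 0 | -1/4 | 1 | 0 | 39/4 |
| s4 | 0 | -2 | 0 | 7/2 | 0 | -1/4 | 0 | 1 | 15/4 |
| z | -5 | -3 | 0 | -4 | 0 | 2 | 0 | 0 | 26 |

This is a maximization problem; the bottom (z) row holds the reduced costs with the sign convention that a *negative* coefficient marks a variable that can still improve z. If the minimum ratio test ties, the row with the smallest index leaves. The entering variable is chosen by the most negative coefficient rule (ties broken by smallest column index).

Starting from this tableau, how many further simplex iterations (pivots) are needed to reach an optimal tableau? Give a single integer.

2

pivot: x1 in, s3 out → z = 611/16
pivot: x4 in, s4 out → z = 302/7
No improving column remains; optimal.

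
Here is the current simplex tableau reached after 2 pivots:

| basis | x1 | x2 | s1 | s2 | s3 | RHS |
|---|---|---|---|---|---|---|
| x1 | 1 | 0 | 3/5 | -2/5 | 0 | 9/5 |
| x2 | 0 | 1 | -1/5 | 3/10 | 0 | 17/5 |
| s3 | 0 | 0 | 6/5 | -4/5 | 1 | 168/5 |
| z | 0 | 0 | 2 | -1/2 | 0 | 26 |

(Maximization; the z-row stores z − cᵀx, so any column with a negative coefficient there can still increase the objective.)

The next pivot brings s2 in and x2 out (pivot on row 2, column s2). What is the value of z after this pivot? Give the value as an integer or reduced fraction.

95/3

Minimum ratio for s2: (17/5)/(3/10) = 34/3.
z changes by −(z-row coeff of s2)·ratio = −(-1/2)·(34/3) = 17/3.
New z = 26 + (17/3) = 95/3.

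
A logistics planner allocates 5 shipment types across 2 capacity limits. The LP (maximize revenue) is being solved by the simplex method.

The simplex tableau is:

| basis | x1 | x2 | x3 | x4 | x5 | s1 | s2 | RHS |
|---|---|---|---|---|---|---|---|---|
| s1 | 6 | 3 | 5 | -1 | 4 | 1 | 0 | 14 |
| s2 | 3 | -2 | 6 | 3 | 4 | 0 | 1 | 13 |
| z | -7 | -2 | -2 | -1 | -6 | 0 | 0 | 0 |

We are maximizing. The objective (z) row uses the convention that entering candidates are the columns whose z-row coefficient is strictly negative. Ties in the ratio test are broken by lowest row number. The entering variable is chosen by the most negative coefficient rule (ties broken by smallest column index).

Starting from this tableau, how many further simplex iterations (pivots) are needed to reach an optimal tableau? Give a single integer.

pivot: x1 in, s1 out → z = 49/3
pivot: x4 in, s2 out → z = 421/21
pivot: x2 in, x1 out → z = 177/7
No improving column remains; optimal.

3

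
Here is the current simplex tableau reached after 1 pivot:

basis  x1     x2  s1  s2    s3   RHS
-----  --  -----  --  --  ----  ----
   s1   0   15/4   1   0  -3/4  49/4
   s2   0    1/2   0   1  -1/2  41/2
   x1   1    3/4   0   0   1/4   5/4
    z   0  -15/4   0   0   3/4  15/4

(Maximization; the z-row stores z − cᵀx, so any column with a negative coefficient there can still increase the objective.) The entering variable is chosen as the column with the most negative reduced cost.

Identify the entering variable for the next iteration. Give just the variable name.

Objective-row coefficients: x1: 0, x2: -15/4, s1: 0, s2: 0, s3: 3/4.
The most negative is -15/4 in column x2, so x2 enters.

x2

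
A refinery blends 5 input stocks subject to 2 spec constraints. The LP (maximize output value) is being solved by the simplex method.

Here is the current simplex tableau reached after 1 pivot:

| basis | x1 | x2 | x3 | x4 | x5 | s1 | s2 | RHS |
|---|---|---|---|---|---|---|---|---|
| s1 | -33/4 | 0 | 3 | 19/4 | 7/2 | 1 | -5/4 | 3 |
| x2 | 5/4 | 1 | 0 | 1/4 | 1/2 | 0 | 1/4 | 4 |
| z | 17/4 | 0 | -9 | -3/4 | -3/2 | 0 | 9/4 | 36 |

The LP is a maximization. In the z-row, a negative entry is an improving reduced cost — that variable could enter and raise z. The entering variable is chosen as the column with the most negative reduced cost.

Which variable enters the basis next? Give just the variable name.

x3

Objective-row coefficients: x1: 17/4, x2: 0, x3: -9, x4: -3/4, x5: -3/2, s1: 0, s2: 9/4.
The most negative is -9 in column x3, so x3 enters.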